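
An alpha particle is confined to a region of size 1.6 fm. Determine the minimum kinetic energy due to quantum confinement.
510.081 keV

Using the uncertainty principle:

1. Position uncertainty: Δx ≈ 1.600e-15 m
2. Minimum momentum uncertainty: Δp = ℏ/(2Δx) = 3.296e-20 kg·m/s
3. Minimum kinetic energy:
   KE = (Δp)²/(2m) = (3.296e-20)²/(2 × 6.645e-27 kg)
   KE = 8.172e-14 J = 510.081 keV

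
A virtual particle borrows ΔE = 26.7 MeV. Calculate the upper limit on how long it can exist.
12.326 ys

Using the energy-time uncertainty principle:
ΔEΔt ≥ ℏ/2

For a virtual particle borrowing energy ΔE, the maximum lifetime is:
Δt_max = ℏ/(2ΔE)

Converting energy:
ΔE = 26.7 MeV = 4.278e-12 J

Δt_max = (1.055e-34 J·s) / (2 × 4.278e-12 J)
Δt_max = 1.233e-23 s = 12.326 ys

Virtual particles with higher borrowed energy exist for shorter times.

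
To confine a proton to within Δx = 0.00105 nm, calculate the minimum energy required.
4.705 eV

Localizing a particle requires giving it sufficient momentum uncertainty:

1. From uncertainty principle: Δp ≥ ℏ/(2Δx)
   Δp_min = (1.055e-34 J·s) / (2 × 1.050e-12 m)
   Δp_min = 5.022e-23 kg·m/s

2. This momentum uncertainty corresponds to kinetic energy:
   KE ≈ (Δp)²/(2m) = (5.022e-23)²/(2 × 1.673e-27 kg)
   KE = 7.539e-19 J = 4.705 eV

Tighter localization requires more energy.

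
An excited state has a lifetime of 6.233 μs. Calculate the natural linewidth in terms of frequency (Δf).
12.767 kHz

Using the energy-time uncertainty principle and E = hf:
ΔEΔt ≥ ℏ/2
hΔf·Δt ≥ ℏ/2

The minimum frequency uncertainty is:
Δf = ℏ/(2hτ) = 1/(4πτ)
Δf = 1/(4π × 6.233e-06 s)
Δf = 1.277e+04 Hz = 12.767 kHz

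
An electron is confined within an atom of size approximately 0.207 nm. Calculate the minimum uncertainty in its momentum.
2.547 × 10^-25 kg·m/s

Using the Heisenberg uncertainty principle:
ΔxΔp ≥ ℏ/2

With Δx ≈ L = 2.070e-10 m (the confinement size):
Δp_min = ℏ/(2Δx)
Δp_min = (1.055e-34 J·s) / (2 × 2.070e-10 m)
Δp_min = 2.547e-25 kg·m/s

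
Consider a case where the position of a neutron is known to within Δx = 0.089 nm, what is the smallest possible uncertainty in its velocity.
353.720 m/s

Using the Heisenberg uncertainty principle and Δp = mΔv:
ΔxΔp ≥ ℏ/2
Δx(mΔv) ≥ ℏ/2

The minimum uncertainty in velocity is:
Δv_min = ℏ/(2mΔx)
Δv_min = (1.055e-34 J·s) / (2 × 1.675e-27 kg × 8.900e-11 m)
Δv_min = 3.537e+02 m/s = 353.720 m/s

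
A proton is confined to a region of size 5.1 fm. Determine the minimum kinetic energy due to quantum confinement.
199.441 keV

Using the uncertainty principle:

1. Position uncertainty: Δx ≈ 5.100e-15 m
2. Minimum momentum uncertainty: Δp = ℏ/(2Δx) = 1.034e-20 kg·m/s
3. Minimum kinetic energy:
   KE = (Δp)²/(2m) = (1.034e-20)²/(2 × 1.673e-27 kg)
   KE = 3.195e-14 J = 199.441 keV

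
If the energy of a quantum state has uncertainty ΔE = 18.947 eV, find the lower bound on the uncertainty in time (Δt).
17.370 as

Using the energy-time uncertainty principle:
ΔEΔt ≥ ℏ/2

The minimum uncertainty in time is:
Δt_min = ℏ/(2ΔE)
Δt_min = (1.055e-34 J·s) / (2 × 3.036e-18 J)
Δt_min = 1.737e-17 s = 17.370 as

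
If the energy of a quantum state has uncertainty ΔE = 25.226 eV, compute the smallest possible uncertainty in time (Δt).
13.046 as

Using the energy-time uncertainty principle:
ΔEΔt ≥ ℏ/2

The minimum uncertainty in time is:
Δt_min = ℏ/(2ΔE)
Δt_min = (1.055e-34 J·s) / (2 × 4.042e-18 J)
Δt_min = 1.305e-17 s = 13.046 as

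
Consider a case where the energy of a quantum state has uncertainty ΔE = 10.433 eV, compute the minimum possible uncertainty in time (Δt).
31.545 as

Using the energy-time uncertainty principle:
ΔEΔt ≥ ℏ/2

The minimum uncertainty in time is:
Δt_min = ℏ/(2ΔE)
Δt_min = (1.055e-34 J·s) / (2 × 1.672e-18 J)
Δt_min = 3.154e-17 s = 31.545 as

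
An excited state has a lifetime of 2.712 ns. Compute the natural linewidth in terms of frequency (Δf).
29.343 MHz

Using the energy-time uncertainty principle and E = hf:
ΔEΔt ≥ ℏ/2
hΔf·Δt ≥ ℏ/2

The minimum frequency uncertainty is:
Δf = ℏ/(2hτ) = 1/(4πτ)
Δf = 1/(4π × 2.712e-09 s)
Δf = 2.934e+07 Hz = 29.343 MHz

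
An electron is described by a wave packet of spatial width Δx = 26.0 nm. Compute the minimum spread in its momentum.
2.028 × 10^-27 kg·m/s

For a wave packet, the spatial width Δx and momentum spread Δp are related by the uncertainty principle:
ΔxΔp ≥ ℏ/2

The minimum momentum spread is:
Δp_min = ℏ/(2Δx)
Δp_min = (1.055e-34 J·s) / (2 × 2.600e-08 m)
Δp_min = 2.028e-27 kg·m/s

A wave packet cannot have both a well-defined position and well-defined momentum.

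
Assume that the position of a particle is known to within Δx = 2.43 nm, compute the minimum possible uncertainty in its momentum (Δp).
2.170 × 10^-26 kg·m/s

Using the Heisenberg uncertainty principle:
ΔxΔp ≥ ℏ/2

The minimum uncertainty in momentum is:
Δp_min = ℏ/(2Δx)
Δp_min = (1.055e-34 J·s) / (2 × 2.430e-09 m)
Δp_min = 2.170e-26 kg·m/s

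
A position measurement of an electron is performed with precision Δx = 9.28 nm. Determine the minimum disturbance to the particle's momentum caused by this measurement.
5.682 × 10^-27 kg·m/s

The uncertainty principle implies that measuring position disturbs momentum:
ΔxΔp ≥ ℏ/2

When we measure position with precision Δx, we necessarily introduce a momentum uncertainty:
Δp ≥ ℏ/(2Δx)
Δp_min = (1.055e-34 J·s) / (2 × 9.280e-09 m)
Δp_min = 5.682e-27 kg·m/s

The more precisely we measure position, the greater the momentum disturbance.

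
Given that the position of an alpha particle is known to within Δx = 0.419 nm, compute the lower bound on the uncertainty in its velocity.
18.939 m/s

Using the Heisenberg uncertainty principle and Δp = mΔv:
ΔxΔp ≥ ℏ/2
Δx(mΔv) ≥ ℏ/2

The minimum uncertainty in velocity is:
Δv_min = ℏ/(2mΔx)
Δv_min = (1.055e-34 J·s) / (2 × 6.645e-27 kg × 4.190e-10 m)
Δv_min = 1.894e+01 m/s = 18.939 m/s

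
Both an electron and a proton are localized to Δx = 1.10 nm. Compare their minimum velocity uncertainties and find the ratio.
The electron has the larger minimum velocity uncertainty, by a ratio of 1836.2.

For both particles, Δp_min = ℏ/(2Δx) = 4.794e-26 kg·m/s (same for both).

The velocity uncertainty is Δv = Δp/m:
- electron: Δv = 4.794e-26 / 9.109e-31 = 5.262e+04 m/s = 52.622 km/s
- proton: Δv = 4.794e-26 / 1.673e-27 = 2.866e+01 m/s = 28.659 m/s

Ratio: 5.262e+04 / 2.866e+01 = 1836.2

The lighter particle has larger velocity uncertainty because Δv ∝ 1/m.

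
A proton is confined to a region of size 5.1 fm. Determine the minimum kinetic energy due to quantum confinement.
199.441 keV

Using the uncertainty principle:

1. Position uncertainty: Δx ≈ 5.100e-15 m
2. Minimum momentum uncertainty: Δp = ℏ/(2Δx) = 1.034e-20 kg·m/s
3. Minimum kinetic energy:
   KE = (Δp)²/(2m) = (1.034e-20)²/(2 × 1.673e-27 kg)
   KE = 3.195e-14 J = 199.441 keV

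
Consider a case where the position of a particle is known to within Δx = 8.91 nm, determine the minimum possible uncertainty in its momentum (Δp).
5.918 × 10^-27 kg·m/s

Using the Heisenberg uncertainty principle:
ΔxΔp ≥ ℏ/2

The minimum uncertainty in momentum is:
Δp_min = ℏ/(2Δx)
Δp_min = (1.055e-34 J·s) / (2 × 8.910e-09 m)
Δp_min = 5.918e-27 kg·m/s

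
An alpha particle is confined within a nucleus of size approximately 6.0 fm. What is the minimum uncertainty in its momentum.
8.788 × 10^-21 kg·m/s

Using the Heisenberg uncertainty principle:
ΔxΔp ≥ ℏ/2

With Δx ≈ L = 6.000e-15 m (the confinement size):
Δp_min = ℏ/(2Δx)
Δp_min = (1.055e-34 J·s) / (2 × 6.000e-15 m)
Δp_min = 8.788e-21 kg·m/s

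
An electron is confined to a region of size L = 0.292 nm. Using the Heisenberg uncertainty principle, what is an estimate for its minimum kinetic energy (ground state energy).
111.711 meV

Using the uncertainty principle to estimate ground state energy:

1. The position uncertainty is approximately the confinement size:
   Δx ≈ L = 2.920e-10 m

2. From ΔxΔp ≥ ℏ/2, the minimum momentum uncertainty is:
   Δp ≈ ℏ/(2L) = 1.806e-25 kg·m/s

3. The kinetic energy is approximately:
   KE ≈ (Δp)²/(2m) = (1.806e-25)²/(2 × 9.109e-31 kg)
   KE ≈ 1.790e-20 J = 111.711 meV

This is an order-of-magnitude estimate of the ground state energy.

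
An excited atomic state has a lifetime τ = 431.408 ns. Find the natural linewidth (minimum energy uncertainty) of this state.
762.865 peV

Using the energy-time uncertainty principle:
ΔEΔt ≥ ℏ/2

The lifetime τ represents the time uncertainty Δt.
The natural linewidth (minimum energy uncertainty) is:

ΔE = ℏ/(2τ)
ΔE = (1.055e-34 J·s) / (2 × 4.314e-07 s)
ΔE = 1.222e-28 J = 762.865 peV

This natural linewidth limits the precision of spectroscopic measurements.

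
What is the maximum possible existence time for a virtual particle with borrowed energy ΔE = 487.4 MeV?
6.752 × 10^-25 s

Using the energy-time uncertainty principle:
ΔEΔt ≥ ℏ/2

For a virtual particle borrowing energy ΔE, the maximum lifetime is:
Δt_max = ℏ/(2ΔE)

Converting energy:
ΔE = 487.4 MeV = 7.809e-11 J

Δt_max = (1.055e-34 J·s) / (2 × 7.809e-11 J)
Δt_max = 6.752e-25 s = 6.752 × 10^-25 s

Virtual particles with higher borrowed energy exist for shorter times.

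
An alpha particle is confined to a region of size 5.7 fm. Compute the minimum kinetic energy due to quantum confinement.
40.191 keV

Using the uncertainty principle:

1. Position uncertainty: Δx ≈ 5.700e-15 m
2. Minimum momentum uncertainty: Δp = ℏ/(2Δx) = 9.251e-21 kg·m/s
3. Minimum kinetic energy:
   KE = (Δp)²/(2m) = (9.251e-21)²/(2 × 6.645e-27 kg)
   KE = 6.439e-15 J = 40.191 keV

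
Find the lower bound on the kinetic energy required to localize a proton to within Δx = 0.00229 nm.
989.198 meV

Localizing a particle requires giving it sufficient momentum uncertainty:

1. From uncertainty principle: Δp ≥ ℏ/(2Δx)
   Δp_min = (1.055e-34 J·s) / (2 × 2.290e-12 m)
   Δp_min = 2.303e-23 kg·m/s

2. This momentum uncertainty corresponds to kinetic energy:
   KE ≈ (Δp)²/(2m) = (2.303e-23)²/(2 × 1.673e-27 kg)
   KE = 1.585e-19 J = 989.198 meV

Tighter localization requires more energy.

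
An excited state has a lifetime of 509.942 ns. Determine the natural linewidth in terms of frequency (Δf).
156.052 kHz

Using the energy-time uncertainty principle and E = hf:
ΔEΔt ≥ ℏ/2
hΔf·Δt ≥ ℏ/2

The minimum frequency uncertainty is:
Δf = ℏ/(2hτ) = 1/(4πτ)
Δf = 1/(4π × 5.099e-07 s)
Δf = 1.561e+05 Hz = 156.052 kHz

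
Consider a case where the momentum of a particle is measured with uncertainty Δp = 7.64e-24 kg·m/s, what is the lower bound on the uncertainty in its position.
6.902 pm

Using the Heisenberg uncertainty principle:
ΔxΔp ≥ ℏ/2

The minimum uncertainty in position is:
Δx_min = ℏ/(2Δp)
Δx_min = (1.055e-34 J·s) / (2 × 7.640e-24 kg·m/s)
Δx_min = 6.902e-12 m = 6.902 pm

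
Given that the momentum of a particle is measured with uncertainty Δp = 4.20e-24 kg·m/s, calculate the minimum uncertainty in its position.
12.554 pm

Using the Heisenberg uncertainty principle:
ΔxΔp ≥ ℏ/2

The minimum uncertainty in position is:
Δx_min = ℏ/(2Δp)
Δx_min = (1.055e-34 J·s) / (2 × 4.200e-24 kg·m/s)
Δx_min = 1.255e-11 m = 12.554 pm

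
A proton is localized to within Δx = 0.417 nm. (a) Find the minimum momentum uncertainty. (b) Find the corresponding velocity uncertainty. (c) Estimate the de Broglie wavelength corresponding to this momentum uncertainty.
(a) Δp_min = 1.264 × 10^-25 kg·m/s
(b) Δv_min = 75.598 m/s
(c) λ_dB = 5.240 nm

Step-by-step:

(a) From the uncertainty principle:
Δp_min = ℏ/(2Δx) = (1.055e-34 J·s)/(2 × 4.170e-10 m) = 1.264e-25 kg·m/s

(b) The velocity uncertainty:
Δv = Δp/m = (1.264e-25 kg·m/s)/(1.673e-27 kg) = 7.560e+01 m/s = 75.598 m/s

(c) The de Broglie wavelength for this momentum:
λ = h/p = (6.626e-34 J·s)/(1.264e-25 kg·m/s) = 5.240e-09 m = 5.240 nm

Note: The de Broglie wavelength is comparable to the localization size, as expected from wave-particle duality.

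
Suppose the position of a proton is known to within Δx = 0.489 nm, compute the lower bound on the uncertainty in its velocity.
64.467 m/s

Using the Heisenberg uncertainty principle and Δp = mΔv:
ΔxΔp ≥ ℏ/2
Δx(mΔv) ≥ ℏ/2

The minimum uncertainty in velocity is:
Δv_min = ℏ/(2mΔx)
Δv_min = (1.055e-34 J·s) / (2 × 1.673e-27 kg × 4.890e-10 m)
Δv_min = 6.447e+01 m/s = 64.467 m/s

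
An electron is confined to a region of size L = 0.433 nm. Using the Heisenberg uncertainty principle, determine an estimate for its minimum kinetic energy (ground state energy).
50.803 meV

Using the uncertainty principle to estimate ground state energy:

1. The position uncertainty is approximately the confinement size:
   Δx ≈ L = 4.330e-10 m

2. From ΔxΔp ≥ ℏ/2, the minimum momentum uncertainty is:
   Δp ≈ ℏ/(2L) = 1.218e-25 kg·m/s

3. The kinetic energy is approximately:
   KE ≈ (Δp)²/(2m) = (1.218e-25)²/(2 × 9.109e-31 kg)
   KE ≈ 8.139e-21 J = 50.803 meV

This is an order-of-magnitude estimate of the ground state energy.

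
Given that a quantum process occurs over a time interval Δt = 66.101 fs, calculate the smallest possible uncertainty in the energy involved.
4.979 meV

Using the energy-time uncertainty principle:
ΔEΔt ≥ ℏ/2

The minimum uncertainty in energy is:
ΔE_min = ℏ/(2Δt)
ΔE_min = (1.055e-34 J·s) / (2 × 6.610e-14 s)
ΔE_min = 7.977e-22 J = 4.979 meV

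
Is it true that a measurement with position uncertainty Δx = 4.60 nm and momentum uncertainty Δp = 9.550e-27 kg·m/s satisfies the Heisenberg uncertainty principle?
No, it violates the uncertainty principle (impossible measurement).

Calculate the product ΔxΔp:
ΔxΔp = (4.600e-09 m) × (9.550e-27 kg·m/s)
ΔxΔp = 4.393e-35 J·s

Compare to the minimum allowed value ℏ/2:
ℏ/2 = 5.273e-35 J·s

Since ΔxΔp = 4.393e-35 J·s < 5.273e-35 J·s = ℏ/2,
the measurement violates the uncertainty principle.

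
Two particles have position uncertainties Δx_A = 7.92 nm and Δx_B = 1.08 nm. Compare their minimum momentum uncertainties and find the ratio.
Particle B has the larger minimum momentum uncertainty, by a factor of 7.33.

For each particle, the minimum momentum uncertainty is Δp_min = ℏ/(2Δx):

Particle A: Δp_A = ℏ/(2×7.920e-09 m) = 6.658e-27 kg·m/s
Particle B: Δp_B = ℏ/(2×1.080e-09 m) = 4.882e-26 kg·m/s

Ratio: Δp_B/Δp_A = 7.33

Since Δp_min ∝ 1/Δx, the particle with smaller position uncertainty (B) has larger momentum uncertainty.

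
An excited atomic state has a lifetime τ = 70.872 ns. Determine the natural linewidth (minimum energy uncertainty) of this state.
4.644 neV

Using the energy-time uncertainty principle:
ΔEΔt ≥ ℏ/2

The lifetime τ represents the time uncertainty Δt.
The natural linewidth (minimum energy uncertainty) is:

ΔE = ℏ/(2τ)
ΔE = (1.055e-34 J·s) / (2 × 7.087e-08 s)
ΔE = 7.440e-28 J = 4.644 neV

This natural linewidth limits the precision of spectroscopic measurements.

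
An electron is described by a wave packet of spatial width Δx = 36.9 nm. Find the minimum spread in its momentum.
1.429 × 10^-27 kg·m/s

For a wave packet, the spatial width Δx and momentum spread Δp are related by the uncertainty principle:
ΔxΔp ≥ ℏ/2

The minimum momentum spread is:
Δp_min = ℏ/(2Δx)
Δp_min = (1.055e-34 J·s) / (2 × 3.690e-08 m)
Δp_min = 1.429e-27 kg·m/s

A wave packet cannot have both a well-defined position and well-defined momentum.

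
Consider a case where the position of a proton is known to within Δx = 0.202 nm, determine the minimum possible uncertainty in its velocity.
156.062 m/s

Using the Heisenberg uncertainty principle and Δp = mΔv:
ΔxΔp ≥ ℏ/2
Δx(mΔv) ≥ ℏ/2

The minimum uncertainty in velocity is:
Δv_min = ℏ/(2mΔx)
Δv_min = (1.055e-34 J·s) / (2 × 1.673e-27 kg × 2.020e-10 m)
Δv_min = 1.561e+02 m/s = 156.062 m/s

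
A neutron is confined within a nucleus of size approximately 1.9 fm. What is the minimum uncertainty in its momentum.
2.775 × 10^-20 kg·m/s

Using the Heisenberg uncertainty principle:
ΔxΔp ≥ ℏ/2

With Δx ≈ L = 1.900e-15 m (the confinement size):
Δp_min = ℏ/(2Δx)
Δp_min = (1.055e-34 J·s) / (2 × 1.900e-15 m)
Δp_min = 2.775e-20 kg·m/s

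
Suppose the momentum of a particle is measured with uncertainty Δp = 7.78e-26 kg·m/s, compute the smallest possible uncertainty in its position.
677.745 pm

Using the Heisenberg uncertainty principle:
ΔxΔp ≥ ℏ/2

The minimum uncertainty in position is:
Δx_min = ℏ/(2Δp)
Δx_min = (1.055e-34 J·s) / (2 × 7.780e-26 kg·m/s)
Δx_min = 6.777e-10 m = 677.745 pm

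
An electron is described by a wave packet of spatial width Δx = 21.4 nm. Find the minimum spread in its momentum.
2.464 × 10^-27 kg·m/s

For a wave packet, the spatial width Δx and momentum spread Δp are related by the uncertainty principle:
ΔxΔp ≥ ℏ/2

The minimum momentum spread is:
Δp_min = ℏ/(2Δx)
Δp_min = (1.055e-34 J·s) / (2 × 2.140e-08 m)
Δp_min = 2.464e-27 kg·m/s

A wave packet cannot have both a well-defined position and well-defined momentum.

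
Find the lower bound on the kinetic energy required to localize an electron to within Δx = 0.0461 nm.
4.482 eV

Localizing a particle requires giving it sufficient momentum uncertainty:

1. From uncertainty principle: Δp ≥ ℏ/(2Δx)
   Δp_min = (1.055e-34 J·s) / (2 × 4.610e-11 m)
   Δp_min = 1.144e-24 kg·m/s

2. This momentum uncertainty corresponds to kinetic energy:
   KE ≈ (Δp)²/(2m) = (1.144e-24)²/(2 × 9.109e-31 kg)
   KE = 7.181e-19 J = 4.482 eV

Tighter localization requires more energy.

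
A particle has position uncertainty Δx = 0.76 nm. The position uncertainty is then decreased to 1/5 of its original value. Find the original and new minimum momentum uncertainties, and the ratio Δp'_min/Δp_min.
Original Δp_min = 6.938 × 10^-26 kg·m/s; new Δp'_min = 3.469 × 10^-25 kg·m/s; ratio Δp'_min/Δp_min = 5.

From the uncertainty principle ΔxΔp ≥ ℏ/2, the minimum momentum uncertainty is Δp_min = ℏ/(2Δx).

Original (Δx = 0.76 nm = 7.600e-10 m):
Δp_min = (1.055e-34 J·s)/(2 × 7.600e-10 m) = 6.938e-26 kg·m/s

When Δx → (1/5)Δx:
Δp'_min = ℏ/(2 × (1/5)Δx) = 5 × ℏ/(2Δx) = 5 × Δp_min
Δp'_min = 5 × 6.938e-26 kg·m/s = 3.469e-25 kg·m/s

Since Δp_min ∝ 1/Δx, when Δx is decreased to 1/5 of its original value, Δp_min increases to 5 times its original value.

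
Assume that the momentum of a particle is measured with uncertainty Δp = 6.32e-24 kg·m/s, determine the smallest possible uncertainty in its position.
8.343 pm

Using the Heisenberg uncertainty principle:
ΔxΔp ≥ ℏ/2

The minimum uncertainty in position is:
Δx_min = ℏ/(2Δp)
Δx_min = (1.055e-34 J·s) / (2 × 6.320e-24 kg·m/s)
Δx_min = 8.343e-12 m = 8.343 pm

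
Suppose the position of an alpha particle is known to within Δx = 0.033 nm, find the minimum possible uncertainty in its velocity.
240.469 m/s

Using the Heisenberg uncertainty principle and Δp = mΔv:
ΔxΔp ≥ ℏ/2
Δx(mΔv) ≥ ℏ/2

The minimum uncertainty in velocity is:
Δv_min = ℏ/(2mΔx)
Δv_min = (1.055e-34 J·s) / (2 × 6.645e-27 kg × 3.300e-11 m)
Δv_min = 2.405e+02 m/s = 240.469 m/s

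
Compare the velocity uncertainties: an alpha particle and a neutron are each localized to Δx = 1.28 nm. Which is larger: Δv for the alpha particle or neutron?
The neutron has the larger minimum velocity uncertainty, by a ratio of 4.0.

For both particles, Δp_min = ℏ/(2Δx) = 4.119e-26 kg·m/s (same for both).

The velocity uncertainty is Δv = Δp/m:
- alpha particle: Δv = 4.119e-26 / 6.645e-27 = 6.200e+00 m/s = 6.200 m/s
- neutron: Δv = 4.119e-26 / 1.675e-27 = 2.459e+01 m/s = 24.595 m/s

Ratio: 2.459e+01 / 6.200e+00 = 4.0

The lighter particle has larger velocity uncertainty because Δv ∝ 1/m.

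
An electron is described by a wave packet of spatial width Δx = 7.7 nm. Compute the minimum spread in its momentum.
6.848 × 10^-27 kg·m/s

For a wave packet, the spatial width Δx and momentum spread Δp are related by the uncertainty principle:
ΔxΔp ≥ ℏ/2

The minimum momentum spread is:
Δp_min = ℏ/(2Δx)
Δp_min = (1.055e-34 J·s) / (2 × 7.700e-09 m)
Δp_min = 6.848e-27 kg·m/s

A wave packet cannot have both a well-defined position and well-defined momentum.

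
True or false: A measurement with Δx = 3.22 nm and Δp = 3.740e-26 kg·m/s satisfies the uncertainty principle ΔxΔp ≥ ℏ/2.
Yes, it satisfies the uncertainty principle.

Calculate the product ΔxΔp:
ΔxΔp = (3.220e-09 m) × (3.740e-26 kg·m/s)
ΔxΔp = 1.204e-34 J·s

Compare to the minimum allowed value ℏ/2:
ℏ/2 = 5.273e-35 J·s

Since ΔxΔp = 1.204e-34 J·s ≥ 5.273e-35 J·s = ℏ/2,
the measurement satisfies the uncertainty principle.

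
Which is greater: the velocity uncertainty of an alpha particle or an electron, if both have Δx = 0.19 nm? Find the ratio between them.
The electron has the larger minimum velocity uncertainty, by a ratio of 7294.3.

For both particles, Δp_min = ℏ/(2Δx) = 2.775e-25 kg·m/s (same for both).

The velocity uncertainty is Δv = Δp/m:
- alpha particle: Δv = 2.775e-25 / 6.645e-27 = 4.177e+01 m/s = 41.766 m/s
- electron: Δv = 2.775e-25 / 9.109e-31 = 3.047e+05 m/s = 304.652 km/s

Ratio: 3.047e+05 / 4.177e+01 = 7294.3

The lighter particle has larger velocity uncertainty because Δv ∝ 1/m.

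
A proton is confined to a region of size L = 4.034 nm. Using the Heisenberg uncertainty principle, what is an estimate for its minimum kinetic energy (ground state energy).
318.774 neV

Using the uncertainty principle to estimate ground state energy:

1. The position uncertainty is approximately the confinement size:
   Δx ≈ L = 4.034e-09 m

2. From ΔxΔp ≥ ℏ/2, the minimum momentum uncertainty is:
   Δp ≈ ℏ/(2L) = 1.307e-26 kg·m/s

3. The kinetic energy is approximately:
   KE ≈ (Δp)²/(2m) = (1.307e-26)²/(2 × 1.673e-27 kg)
   KE ≈ 5.107e-26 J = 318.774 neV

This is an order-of-magnitude estimate of the ground state energy.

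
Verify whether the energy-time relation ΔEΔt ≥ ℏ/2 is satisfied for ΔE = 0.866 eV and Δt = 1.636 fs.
Yes, it satisfies the uncertainty relation.

Calculate the product ΔEΔt:
ΔE = 0.866 eV = 1.387e-19 J
ΔEΔt = (1.387e-19 J) × (1.636e-15 s)
ΔEΔt = 2.270e-34 J·s

Compare to the minimum allowed value ℏ/2:
ℏ/2 = 5.273e-35 J·s

Since ΔEΔt = 2.270e-34 J·s ≥ 5.273e-35 J·s = ℏ/2,
this satisfies the uncertainty relation.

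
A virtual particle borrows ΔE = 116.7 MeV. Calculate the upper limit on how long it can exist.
2.820 ys

Using the energy-time uncertainty principle:
ΔEΔt ≥ ℏ/2

For a virtual particle borrowing energy ΔE, the maximum lifetime is:
Δt_max = ℏ/(2ΔE)

Converting energy:
ΔE = 116.7 MeV = 1.870e-11 J

Δt_max = (1.055e-34 J·s) / (2 × 1.870e-11 J)
Δt_max = 2.820e-24 s = 2.820 ys

Virtual particles with higher borrowed energy exist for shorter times.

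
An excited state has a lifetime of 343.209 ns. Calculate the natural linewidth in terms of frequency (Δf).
231.863 kHz

Using the energy-time uncertainty principle and E = hf:
ΔEΔt ≥ ℏ/2
hΔf·Δt ≥ ℏ/2

The minimum frequency uncertainty is:
Δf = ℏ/(2hτ) = 1/(4πτ)
Δf = 1/(4π × 3.432e-07 s)
Δf = 2.319e+05 Hz = 231.863 kHz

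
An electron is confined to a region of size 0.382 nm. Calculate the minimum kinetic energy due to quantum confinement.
65.273 meV

Using the uncertainty principle:

1. Position uncertainty: Δx ≈ 3.820e-10 m
2. Minimum momentum uncertainty: Δp = ℏ/(2Δx) = 1.380e-25 kg·m/s
3. Minimum kinetic energy:
   KE = (Δp)²/(2m) = (1.380e-25)²/(2 × 9.109e-31 kg)
   KE = 1.046e-20 J = 65.273 meV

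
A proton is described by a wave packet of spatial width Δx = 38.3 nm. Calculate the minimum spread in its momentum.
1.377 × 10^-27 kg·m/s

For a wave packet, the spatial width Δx and momentum spread Δp are related by the uncertainty principle:
ΔxΔp ≥ ℏ/2

The minimum momentum spread is:
Δp_min = ℏ/(2Δx)
Δp_min = (1.055e-34 J·s) / (2 × 3.830e-08 m)
Δp_min = 1.377e-27 kg·m/s

A wave packet cannot have both a well-defined position and well-defined momentum.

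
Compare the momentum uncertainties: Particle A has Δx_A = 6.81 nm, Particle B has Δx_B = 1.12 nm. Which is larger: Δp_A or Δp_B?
Particle B has the larger minimum momentum uncertainty, by a factor of 6.08.

For each particle, the minimum momentum uncertainty is Δp_min = ℏ/(2Δx):

Particle A: Δp_A = ℏ/(2×6.810e-09 m) = 7.743e-27 kg·m/s
Particle B: Δp_B = ℏ/(2×1.120e-09 m) = 4.708e-26 kg·m/s

Ratio: Δp_B/Δp_A = 6.08

Since Δp_min ∝ 1/Δx, the particle with smaller position uncertainty (B) has larger momentum uncertainty.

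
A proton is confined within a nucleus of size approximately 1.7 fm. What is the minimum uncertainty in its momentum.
3.102 × 10^-20 kg·m/s

Using the Heisenberg uncertainty principle:
ΔxΔp ≥ ℏ/2

With Δx ≈ L = 1.700e-15 m (the confinement size):
Δp_min = ℏ/(2Δx)
Δp_min = (1.055e-34 J·s) / (2 × 1.700e-15 m)
Δp_min = 3.102e-20 kg·m/s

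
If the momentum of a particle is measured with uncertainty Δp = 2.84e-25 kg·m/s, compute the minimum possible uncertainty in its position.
185.664 pm

Using the Heisenberg uncertainty principle:
ΔxΔp ≥ ℏ/2

The minimum uncertainty in position is:
Δx_min = ℏ/(2Δp)
Δx_min = (1.055e-34 J·s) / (2 × 2.840e-25 kg·m/s)
Δx_min = 1.857e-10 m = 185.664 pm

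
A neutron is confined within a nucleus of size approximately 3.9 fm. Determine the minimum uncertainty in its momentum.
1.352 × 10^-20 kg·m/s

Using the Heisenberg uncertainty principle:
ΔxΔp ≥ ℏ/2

With Δx ≈ L = 3.900e-15 m (the confinement size):
Δp_min = ℏ/(2Δx)
Δp_min = (1.055e-34 J·s) / (2 × 3.900e-15 m)
Δp_min = 1.352e-20 kg·m/s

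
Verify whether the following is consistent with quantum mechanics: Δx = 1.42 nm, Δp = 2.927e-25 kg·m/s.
Yes, it satisfies the uncertainty principle.

Calculate the product ΔxΔp:
ΔxΔp = (1.420e-09 m) × (2.927e-25 kg·m/s)
ΔxΔp = 4.156e-34 J·s

Compare to the minimum allowed value ℏ/2:
ℏ/2 = 5.273e-35 J·s

Since ΔxΔp = 4.156e-34 J·s ≥ 5.273e-35 J·s = ℏ/2,
the measurement satisfies the uncertainty principle.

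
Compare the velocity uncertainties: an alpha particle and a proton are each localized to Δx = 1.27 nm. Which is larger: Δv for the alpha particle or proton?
The proton has the larger minimum velocity uncertainty, by a ratio of 4.0.

For both particles, Δp_min = ℏ/(2Δx) = 4.152e-26 kg·m/s (same for both).

The velocity uncertainty is Δv = Δp/m:
- alpha particle: Δv = 4.152e-26 / 6.645e-27 = 6.248e+00 m/s = 6.248 m/s
- proton: Δv = 4.152e-26 / 1.673e-27 = 2.482e+01 m/s = 24.822 m/s

Ratio: 2.482e+01 / 6.248e+00 = 4.0

The lighter particle has larger velocity uncertainty because Δv ∝ 1/m.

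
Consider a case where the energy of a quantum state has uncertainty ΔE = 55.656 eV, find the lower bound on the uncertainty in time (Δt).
5.913 as

Using the energy-time uncertainty principle:
ΔEΔt ≥ ℏ/2

The minimum uncertainty in time is:
Δt_min = ℏ/(2ΔE)
Δt_min = (1.055e-34 J·s) / (2 × 8.917e-18 J)
Δt_min = 5.913e-18 s = 5.913 as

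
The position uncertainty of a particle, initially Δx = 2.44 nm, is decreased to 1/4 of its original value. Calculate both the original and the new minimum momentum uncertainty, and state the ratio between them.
Original Δp_min = 2.161 × 10^-26 kg·m/s; new Δp'_min = 8.644 × 10^-26 kg·m/s; ratio Δp'_min/Δp_min = 4.

From the uncertainty principle ΔxΔp ≥ ℏ/2, the minimum momentum uncertainty is Δp_min = ℏ/(2Δx).

Original (Δx = 2.44 nm = 2.440e-09 m):
Δp_min = (1.055e-34 J·s)/(2 × 2.440e-09 m) = 2.161e-26 kg·m/s

When Δx → (1/4)Δx:
Δp'_min = ℏ/(2 × (1/4)Δx) = 4 × ℏ/(2Δx) = 4 × Δp_min
Δp'_min = 4 × 2.161e-26 kg·m/s = 8.644e-26 kg·m/s

Since Δp_min ∝ 1/Δx, when Δx is decreased to 1/4 of its original value, Δp_min increases to 4 times its original value.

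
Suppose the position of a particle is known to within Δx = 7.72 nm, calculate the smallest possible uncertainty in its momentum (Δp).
6.830 × 10^-27 kg·m/s

Using the Heisenberg uncertainty principle:
ΔxΔp ≥ ℏ/2

The minimum uncertainty in momentum is:
Δp_min = ℏ/(2Δx)
Δp_min = (1.055e-34 J·s) / (2 × 7.720e-09 m)
Δp_min = 6.830e-27 kg·m/s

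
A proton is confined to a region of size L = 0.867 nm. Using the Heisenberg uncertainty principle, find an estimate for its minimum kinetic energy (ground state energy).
6.901 μeV

Using the uncertainty principle to estimate ground state energy:

1. The position uncertainty is approximately the confinement size:
   Δx ≈ L = 8.670e-10 m

2. From ΔxΔp ≥ ℏ/2, the minimum momentum uncertainty is:
   Δp ≈ ℏ/(2L) = 6.082e-26 kg·m/s

3. The kinetic energy is approximately:
   KE ≈ (Δp)²/(2m) = (6.082e-26)²/(2 × 1.673e-27 kg)
   KE ≈ 1.106e-24 J = 6.901 μeV

This is an order-of-magnitude estimate of the ground state energy.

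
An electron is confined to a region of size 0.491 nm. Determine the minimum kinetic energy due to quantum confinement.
39.509 meV

Using the uncertainty principle:

1. Position uncertainty: Δx ≈ 4.910e-10 m
2. Minimum momentum uncertainty: Δp = ℏ/(2Δx) = 1.074e-25 kg·m/s
3. Minimum kinetic energy:
   KE = (Δp)²/(2m) = (1.074e-25)²/(2 × 9.109e-31 kg)
   KE = 6.330e-21 J = 39.509 meV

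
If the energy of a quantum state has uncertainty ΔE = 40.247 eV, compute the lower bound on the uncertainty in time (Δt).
8.177 as

Using the energy-time uncertainty principle:
ΔEΔt ≥ ℏ/2

The minimum uncertainty in time is:
Δt_min = ℏ/(2ΔE)
Δt_min = (1.055e-34 J·s) / (2 × 6.448e-18 J)
Δt_min = 8.177e-18 s = 8.177 as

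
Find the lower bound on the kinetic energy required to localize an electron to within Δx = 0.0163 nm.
35.850 eV

Localizing a particle requires giving it sufficient momentum uncertainty:

1. From uncertainty principle: Δp ≥ ℏ/(2Δx)
   Δp_min = (1.055e-34 J·s) / (2 × 1.630e-11 m)
   Δp_min = 3.235e-24 kg·m/s

2. This momentum uncertainty corresponds to kinetic energy:
   KE ≈ (Δp)²/(2m) = (3.235e-24)²/(2 × 9.109e-31 kg)
   KE = 5.744e-18 J = 35.850 eV

Tighter localization requires more energy.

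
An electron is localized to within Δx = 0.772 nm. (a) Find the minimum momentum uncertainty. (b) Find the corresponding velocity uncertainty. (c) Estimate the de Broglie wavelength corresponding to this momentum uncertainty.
(a) Δp_min = 6.830 × 10^-26 kg·m/s
(b) Δv_min = 74.979 km/s
(c) λ_dB = 9.701 nm

Step-by-step:

(a) From the uncertainty principle:
Δp_min = ℏ/(2Δx) = (1.055e-34 J·s)/(2 × 7.720e-10 m) = 6.830e-26 kg·m/s

(b) The velocity uncertainty:
Δv = Δp/m = (6.830e-26 kg·m/s)/(9.109e-31 kg) = 7.498e+04 m/s = 74.979 km/s

(c) The de Broglie wavelength for this momentum:
λ = h/p = (6.626e-34 J·s)/(6.830e-26 kg·m/s) = 9.701e-09 m = 9.701 nm

Note: The de Broglie wavelength is comparable to the localization size, as expected from wave-particle duality.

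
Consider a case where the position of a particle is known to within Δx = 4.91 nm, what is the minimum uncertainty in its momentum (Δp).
1.074 × 10^-26 kg·m/s

Using the Heisenberg uncertainty principle:
ΔxΔp ≥ ℏ/2

The minimum uncertainty in momentum is:
Δp_min = ℏ/(2Δx)
Δp_min = (1.055e-34 J·s) / (2 × 4.910e-09 m)
Δp_min = 1.074e-26 kg·m/s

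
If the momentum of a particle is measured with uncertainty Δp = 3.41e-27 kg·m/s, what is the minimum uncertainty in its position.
15.463 nm

Using the Heisenberg uncertainty principle:
ΔxΔp ≥ ℏ/2

The minimum uncertainty in position is:
Δx_min = ℏ/(2Δp)
Δx_min = (1.055e-34 J·s) / (2 × 3.410e-27 kg·m/s)
Δx_min = 1.546e-08 m = 15.463 nm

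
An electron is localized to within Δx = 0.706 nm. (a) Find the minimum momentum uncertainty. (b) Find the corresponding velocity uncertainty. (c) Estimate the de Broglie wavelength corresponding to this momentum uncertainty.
(a) Δp_min = 7.469 × 10^-26 kg·m/s
(b) Δv_min = 81.988 km/s
(c) λ_dB = 8.872 nm

Step-by-step:

(a) From the uncertainty principle:
Δp_min = ℏ/(2Δx) = (1.055e-34 J·s)/(2 × 7.060e-10 m) = 7.469e-26 kg·m/s

(b) The velocity uncertainty:
Δv = Δp/m = (7.469e-26 kg·m/s)/(9.109e-31 kg) = 8.199e+04 m/s = 81.988 km/s

(c) The de Broglie wavelength for this momentum:
λ = h/p = (6.626e-34 J·s)/(7.469e-26 kg·m/s) = 8.872e-09 m = 8.872 nm

Note: The de Broglie wavelength is comparable to the localization size, as expected from wave-particle duality.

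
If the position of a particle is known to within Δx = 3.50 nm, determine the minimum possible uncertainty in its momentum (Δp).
1.507 × 10^-26 kg·m/s

Using the Heisenberg uncertainty principle:
ΔxΔp ≥ ℏ/2

The minimum uncertainty in momentum is:
Δp_min = ℏ/(2Δx)
Δp_min = (1.055e-34 J·s) / (2 × 3.500e-09 m)
Δp_min = 1.507e-26 kg·m/s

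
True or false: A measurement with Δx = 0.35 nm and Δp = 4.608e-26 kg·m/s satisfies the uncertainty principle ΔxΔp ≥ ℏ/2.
No, it violates the uncertainty principle (impossible measurement).

Calculate the product ΔxΔp:
ΔxΔp = (3.500e-10 m) × (4.608e-26 kg·m/s)
ΔxΔp = 1.613e-35 J·s

Compare to the minimum allowed value ℏ/2:
ℏ/2 = 5.273e-35 J·s

Since ΔxΔp = 1.613e-35 J·s < 5.273e-35 J·s = ℏ/2,
the measurement violates the uncertainty principle.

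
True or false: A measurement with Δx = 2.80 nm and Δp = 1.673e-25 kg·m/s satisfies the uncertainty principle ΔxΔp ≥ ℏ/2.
Yes, it satisfies the uncertainty principle.

Calculate the product ΔxΔp:
ΔxΔp = (2.800e-09 m) × (1.673e-25 kg·m/s)
ΔxΔp = 4.684e-34 J·s

Compare to the minimum allowed value ℏ/2:
ℏ/2 = 5.273e-35 J·s

Since ΔxΔp = 4.684e-34 J·s ≥ 5.273e-35 J·s = ℏ/2,
the measurement satisfies the uncertainty principle.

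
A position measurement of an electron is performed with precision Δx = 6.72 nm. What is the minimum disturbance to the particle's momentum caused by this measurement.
7.847 × 10^-27 kg·m/s

The uncertainty principle implies that measuring position disturbs momentum:
ΔxΔp ≥ ℏ/2

When we measure position with precision Δx, we necessarily introduce a momentum uncertainty:
Δp ≥ ℏ/(2Δx)
Δp_min = (1.055e-34 J·s) / (2 × 6.720e-09 m)
Δp_min = 7.847e-27 kg·m/s

The more precisely we measure position, the greater the momentum disturbance.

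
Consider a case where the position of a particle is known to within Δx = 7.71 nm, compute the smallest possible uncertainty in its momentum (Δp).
6.839 × 10^-27 kg·m/s

Using the Heisenberg uncertainty principle:
ΔxΔp ≥ ℏ/2

The minimum uncertainty in momentum is:
Δp_min = ℏ/(2Δx)
Δp_min = (1.055e-34 J·s) / (2 × 7.710e-09 m)
Δp_min = 6.839e-27 kg·m/s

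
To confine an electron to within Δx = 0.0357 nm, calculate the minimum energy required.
7.474 eV

Localizing a particle requires giving it sufficient momentum uncertainty:

1. From uncertainty principle: Δp ≥ ℏ/(2Δx)
   Δp_min = (1.055e-34 J·s) / (2 × 3.570e-11 m)
   Δp_min = 1.477e-24 kg·m/s

2. This momentum uncertainty corresponds to kinetic energy:
   KE ≈ (Δp)²/(2m) = (1.477e-24)²/(2 × 9.109e-31 kg)
   KE = 1.197e-18 J = 7.474 eV

Tighter localization requires more energy.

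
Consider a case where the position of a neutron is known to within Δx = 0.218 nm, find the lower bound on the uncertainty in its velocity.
144.409 m/s

Using the Heisenberg uncertainty principle and Δp = mΔv:
ΔxΔp ≥ ℏ/2
Δx(mΔv) ≥ ℏ/2

The minimum uncertainty in velocity is:
Δv_min = ℏ/(2mΔx)
Δv_min = (1.055e-34 J·s) / (2 × 1.675e-27 kg × 2.180e-10 m)
Δv_min = 1.444e+02 m/s = 144.409 m/s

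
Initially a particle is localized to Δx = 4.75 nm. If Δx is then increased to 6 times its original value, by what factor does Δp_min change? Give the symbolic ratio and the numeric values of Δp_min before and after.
Original Δp_min = 1.110 × 10^-26 kg·m/s; new Δp'_min = 1.850 × 10^-27 kg·m/s; ratio Δp'_min/Δp_min = 1/6.

From the uncertainty principle ΔxΔp ≥ ℏ/2, the minimum momentum uncertainty is Δp_min = ℏ/(2Δx).

Original (Δx = 4.75 nm = 4.750e-09 m):
Δp_min = (1.055e-34 J·s)/(2 × 4.750e-09 m) = 1.110e-26 kg·m/s

When Δx → 6Δx:
Δp'_min = ℏ/(2 × 6Δx) = (1/6) × ℏ/(2Δx) = (1/6) × Δp_min
Δp'_min = 1/6 × 1.110e-26 kg·m/s = 1.850e-27 kg·m/s

Since Δp_min ∝ 1/Δx, when Δx is increased to 6 times its original value, Δp_min decreases to 1/6 of its original value.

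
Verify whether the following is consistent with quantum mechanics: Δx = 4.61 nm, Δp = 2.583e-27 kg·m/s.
No, it violates the uncertainty principle (impossible measurement).

Calculate the product ΔxΔp:
ΔxΔp = (4.610e-09 m) × (2.583e-27 kg·m/s)
ΔxΔp = 1.191e-35 J·s

Compare to the minimum allowed value ℏ/2:
ℏ/2 = 5.273e-35 J·s

Since ΔxΔp = 1.191e-35 J·s < 5.273e-35 J·s = ℏ/2,
the measurement violates the uncertainty principle.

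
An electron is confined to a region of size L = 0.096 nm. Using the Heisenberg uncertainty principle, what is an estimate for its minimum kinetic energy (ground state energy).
1.034 eV

Using the uncertainty principle to estimate ground state energy:

1. The position uncertainty is approximately the confinement size:
   Δx ≈ L = 9.600e-11 m

2. From ΔxΔp ≥ ℏ/2, the minimum momentum uncertainty is:
   Δp ≈ ℏ/(2L) = 5.493e-25 kg·m/s

3. The kinetic energy is approximately:
   KE ≈ (Δp)²/(2m) = (5.493e-25)²/(2 × 9.109e-31 kg)
   KE ≈ 1.656e-19 J = 1.034 eV

This is an order-of-magnitude estimate of the ground state energy.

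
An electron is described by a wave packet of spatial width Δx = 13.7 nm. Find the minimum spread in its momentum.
3.849 × 10^-27 kg·m/s

For a wave packet, the spatial width Δx and momentum spread Δp are related by the uncertainty principle:
ΔxΔp ≥ ℏ/2

The minimum momentum spread is:
Δp_min = ℏ/(2Δx)
Δp_min = (1.055e-34 J·s) / (2 × 1.370e-08 m)
Δp_min = 3.849e-27 kg·m/s

A wave packet cannot have both a well-defined position and well-defined momentum.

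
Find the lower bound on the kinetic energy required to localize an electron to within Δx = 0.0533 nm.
3.353 eV

Localizing a particle requires giving it sufficient momentum uncertainty:

1. From uncertainty principle: Δp ≥ ℏ/(2Δx)
   Δp_min = (1.055e-34 J·s) / (2 × 5.330e-11 m)
   Δp_min = 9.893e-25 kg·m/s

2. This momentum uncertainty corresponds to kinetic energy:
   KE ≈ (Δp)²/(2m) = (9.893e-25)²/(2 × 9.109e-31 kg)
   KE = 5.372e-19 J = 3.353 eV

Tighter localization requires more energy.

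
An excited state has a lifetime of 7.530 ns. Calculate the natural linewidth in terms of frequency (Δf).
10.568 MHz

Using the energy-time uncertainty principle and E = hf:
ΔEΔt ≥ ℏ/2
hΔf·Δt ≥ ℏ/2

The minimum frequency uncertainty is:
Δf = ℏ/(2hτ) = 1/(4πτ)
Δf = 1/(4π × 7.530e-09 s)
Δf = 1.057e+07 Hz = 10.568 MHz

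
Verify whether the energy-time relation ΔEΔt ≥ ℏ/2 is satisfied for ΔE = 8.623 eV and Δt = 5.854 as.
No, it violates the uncertainty relation.

Calculate the product ΔEΔt:
ΔE = 8.623 eV = 1.382e-18 J
ΔEΔt = (1.382e-18 J) × (5.854e-18 s)
ΔEΔt = 8.088e-36 J·s

Compare to the minimum allowed value ℏ/2:
ℏ/2 = 5.273e-35 J·s

Since ΔEΔt = 8.088e-36 J·s < 5.273e-35 J·s = ℏ/2,
this violates the uncertainty relation.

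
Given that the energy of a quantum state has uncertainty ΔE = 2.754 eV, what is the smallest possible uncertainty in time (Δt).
119.501 as

Using the energy-time uncertainty principle:
ΔEΔt ≥ ℏ/2

The minimum uncertainty in time is:
Δt_min = ℏ/(2ΔE)
Δt_min = (1.055e-34 J·s) / (2 × 4.412e-19 J)
Δt_min = 1.195e-16 s = 119.501 as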